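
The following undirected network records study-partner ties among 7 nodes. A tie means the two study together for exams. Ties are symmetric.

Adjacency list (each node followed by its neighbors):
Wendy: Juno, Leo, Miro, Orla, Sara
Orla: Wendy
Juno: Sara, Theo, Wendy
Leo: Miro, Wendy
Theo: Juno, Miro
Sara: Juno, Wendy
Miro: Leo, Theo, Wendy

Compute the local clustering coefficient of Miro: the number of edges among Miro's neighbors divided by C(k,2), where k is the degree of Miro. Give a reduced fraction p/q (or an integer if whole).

Miro's neighbors: Leo, Theo, and Wendy (k = 3).
Possible neighbor pairs: C(3,2) = 3. Edges among them: Leo–Wendy → e = 1.
Clustering(Miro) = 1/3.

1/3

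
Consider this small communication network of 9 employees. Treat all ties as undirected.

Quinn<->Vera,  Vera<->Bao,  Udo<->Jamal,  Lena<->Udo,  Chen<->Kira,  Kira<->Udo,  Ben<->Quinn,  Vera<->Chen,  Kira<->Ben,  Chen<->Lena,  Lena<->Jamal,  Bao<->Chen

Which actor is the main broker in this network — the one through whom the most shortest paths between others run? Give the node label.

Chen

Unnormalized betweenness of each node: Bao:0, Ben:5/2, Chen:11, Jamal:0, Kira:15/2, Lena:5, Quinn:3/2, Udo:7/2, Vera:4.
Chen has the largest value, 11, making it the main broker — the node through which the most shortest paths run.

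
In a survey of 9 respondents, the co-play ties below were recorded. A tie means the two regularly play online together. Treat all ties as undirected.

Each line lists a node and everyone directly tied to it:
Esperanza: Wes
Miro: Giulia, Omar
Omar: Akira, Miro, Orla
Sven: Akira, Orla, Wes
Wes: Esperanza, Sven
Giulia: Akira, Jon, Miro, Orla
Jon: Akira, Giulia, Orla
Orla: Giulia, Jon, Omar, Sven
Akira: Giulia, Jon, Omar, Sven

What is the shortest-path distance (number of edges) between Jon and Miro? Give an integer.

One shortest route is Jon – Giulia – Miro, which uses 2 edges, and Jon and Miro are not directly tied, so nothing shorter exists. So d(Jon,Miro) = 2.

2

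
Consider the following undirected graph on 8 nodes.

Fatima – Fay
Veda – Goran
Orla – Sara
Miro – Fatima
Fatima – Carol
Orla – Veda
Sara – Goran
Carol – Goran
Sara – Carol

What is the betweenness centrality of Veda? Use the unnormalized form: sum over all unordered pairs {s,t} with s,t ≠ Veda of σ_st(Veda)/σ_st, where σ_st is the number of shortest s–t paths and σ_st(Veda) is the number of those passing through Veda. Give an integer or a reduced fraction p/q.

Pairs whose geodesics pass through Veda — Goran–Orla: 1/2.
All other pairs contribute 0.
Summing the contributions gives betweenness(Veda) = 1/2.

1/2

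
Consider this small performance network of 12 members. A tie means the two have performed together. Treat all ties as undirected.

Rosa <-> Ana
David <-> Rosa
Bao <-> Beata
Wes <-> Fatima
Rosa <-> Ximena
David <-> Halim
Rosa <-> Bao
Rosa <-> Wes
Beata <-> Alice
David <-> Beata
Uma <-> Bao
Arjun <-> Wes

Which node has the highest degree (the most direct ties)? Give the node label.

Rosa

Degrees — Alice:1, Ana:1, Arjun:1, Bao:3, Beata:3, David:3, Fatima:1, Halim:1, Rosa:5, Uma:1, Wes:3, Ximena:1.
The maximum is 5, attained only by Rosa.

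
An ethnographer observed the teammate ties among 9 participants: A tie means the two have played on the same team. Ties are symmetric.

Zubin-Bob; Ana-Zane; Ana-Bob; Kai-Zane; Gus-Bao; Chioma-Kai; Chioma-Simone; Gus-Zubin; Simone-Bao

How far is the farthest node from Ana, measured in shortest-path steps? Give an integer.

Distances from Ana: Bao:4, Bob:1, Chioma:3, Gus:3, Kai:2, Simone:4, Zane:1, Zubin:2.
The largest is 4 (to Simone and Bao), so the eccentricity of Ana is 4.

4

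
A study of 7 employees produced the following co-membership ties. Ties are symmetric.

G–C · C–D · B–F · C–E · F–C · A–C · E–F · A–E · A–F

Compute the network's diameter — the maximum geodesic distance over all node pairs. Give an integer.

3

Eccentricity of each node (its greatest distance to any other): A:2, B:3, C:2, D:3, E:2, F:2, G:3.
The maximum eccentricity is 3, realized for instance by the pair G–B via G – C – F – B. So the diameter is 3.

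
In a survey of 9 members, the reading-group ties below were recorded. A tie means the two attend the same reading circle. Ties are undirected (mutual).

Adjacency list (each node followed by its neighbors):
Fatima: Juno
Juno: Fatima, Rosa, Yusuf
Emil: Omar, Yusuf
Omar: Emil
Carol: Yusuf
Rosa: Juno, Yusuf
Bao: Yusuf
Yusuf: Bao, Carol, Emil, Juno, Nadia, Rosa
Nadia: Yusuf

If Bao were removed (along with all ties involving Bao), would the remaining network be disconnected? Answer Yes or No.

No

Even without Bao, every remaining node can still reach every other (the residual graph is connected), so Bao is not a cut vertex.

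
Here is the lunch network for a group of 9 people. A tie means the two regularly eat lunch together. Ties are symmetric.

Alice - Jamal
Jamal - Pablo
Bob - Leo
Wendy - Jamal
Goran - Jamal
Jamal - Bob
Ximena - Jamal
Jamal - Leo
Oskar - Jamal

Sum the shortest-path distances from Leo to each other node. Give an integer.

14

Distances from Leo: Alice:2, Bob:1, Goran:2, Jamal:1, Oskar:2, Pablo:2, Wendy:2, Ximena:2.
Sum = 2 + 1 + 2 + 1 + 2 + 2 + 2 + 2 = 14.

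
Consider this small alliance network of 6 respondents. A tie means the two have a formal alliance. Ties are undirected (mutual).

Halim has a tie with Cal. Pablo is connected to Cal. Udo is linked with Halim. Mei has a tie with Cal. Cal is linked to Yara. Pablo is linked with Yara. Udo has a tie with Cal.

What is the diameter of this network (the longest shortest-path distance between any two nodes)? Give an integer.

2

Eccentricity of each node (its greatest distance to any other): Cal:1, Halim:2, Mei:2, Pablo:2, Udo:2, Yara:2.
The maximum eccentricity is 2, realized for instance by the pair Halim–Mei via Halim – Cal – Mei. So the diameter is 2.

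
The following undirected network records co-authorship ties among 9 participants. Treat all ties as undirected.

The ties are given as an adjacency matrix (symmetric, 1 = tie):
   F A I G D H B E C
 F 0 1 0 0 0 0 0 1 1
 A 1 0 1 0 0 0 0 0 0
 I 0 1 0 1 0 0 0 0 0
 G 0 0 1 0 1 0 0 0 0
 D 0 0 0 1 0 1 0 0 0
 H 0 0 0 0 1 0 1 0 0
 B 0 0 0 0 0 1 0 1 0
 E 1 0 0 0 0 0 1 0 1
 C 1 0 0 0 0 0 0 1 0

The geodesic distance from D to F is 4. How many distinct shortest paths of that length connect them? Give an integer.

2

The shortest distance is 4. The length-4 paths are: D–G–I–A–F; D–H–B–E–F.
That gives 2 distinct shortest paths.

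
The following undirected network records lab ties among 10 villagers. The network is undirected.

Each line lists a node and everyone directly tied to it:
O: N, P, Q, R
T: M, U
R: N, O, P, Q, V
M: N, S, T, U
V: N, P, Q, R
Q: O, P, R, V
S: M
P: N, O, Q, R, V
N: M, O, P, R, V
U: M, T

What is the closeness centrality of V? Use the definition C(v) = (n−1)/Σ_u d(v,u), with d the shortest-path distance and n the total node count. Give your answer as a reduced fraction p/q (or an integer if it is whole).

Distances from V: M:2, N:1, O:2, P:1, Q:1, R:1, S:3, T:3, U:3. Sum = 17.
n = 10, so closeness = 9/17.

9/17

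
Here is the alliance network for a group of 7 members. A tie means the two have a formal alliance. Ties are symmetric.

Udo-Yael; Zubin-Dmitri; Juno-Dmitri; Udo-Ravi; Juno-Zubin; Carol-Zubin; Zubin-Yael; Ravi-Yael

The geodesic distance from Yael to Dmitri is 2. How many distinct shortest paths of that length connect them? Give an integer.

The shortest distance is 2, and the only length-2 path is Yael–Zubin–Dmitri. So there is exactly 1 shortest path.

1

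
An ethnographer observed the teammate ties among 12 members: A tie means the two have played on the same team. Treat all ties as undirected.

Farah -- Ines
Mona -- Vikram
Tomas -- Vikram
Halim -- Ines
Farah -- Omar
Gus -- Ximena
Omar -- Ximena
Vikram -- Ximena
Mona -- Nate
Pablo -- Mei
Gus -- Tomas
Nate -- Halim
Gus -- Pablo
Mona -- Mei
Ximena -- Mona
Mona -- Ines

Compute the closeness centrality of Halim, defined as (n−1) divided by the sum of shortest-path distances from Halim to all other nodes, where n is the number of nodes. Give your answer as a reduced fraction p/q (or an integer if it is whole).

Distances from Halim: Farah:2, Gus:4, Ines:1, Mei:3, Mona:2, Nate:1, Omar:3, Pablo:4, Tomas:4, Vikram:3, Ximena:3. Sum = 30.
n = 12, so closeness = 11/30.

11/30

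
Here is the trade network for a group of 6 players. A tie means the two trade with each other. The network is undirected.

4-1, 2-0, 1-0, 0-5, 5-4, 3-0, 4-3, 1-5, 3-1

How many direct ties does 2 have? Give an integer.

1

2 is directly tied to 0. That is 1 neighbor, so the degree of 2 is 1.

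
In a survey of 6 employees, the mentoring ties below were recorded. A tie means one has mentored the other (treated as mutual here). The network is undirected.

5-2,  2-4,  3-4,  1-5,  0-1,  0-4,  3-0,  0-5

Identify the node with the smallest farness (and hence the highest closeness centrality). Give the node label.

Farness (sum of distances to all others) for each node — 0:6, 1:8, 2:8, 3:8, 4:7, 5:7.
The smallest farness is 6, for 0, so 0 has the highest closeness.

0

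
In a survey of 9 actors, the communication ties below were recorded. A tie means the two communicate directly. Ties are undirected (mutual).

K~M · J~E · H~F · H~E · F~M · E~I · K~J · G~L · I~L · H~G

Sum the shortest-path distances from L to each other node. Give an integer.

20

Distances from L: E:2, F:3, G:1, H:2, I:1, J:3, K:4, M:4.
Sum = 2 + 3 + 1 + 2 + 1 + 3 + 4 + 4 = 20.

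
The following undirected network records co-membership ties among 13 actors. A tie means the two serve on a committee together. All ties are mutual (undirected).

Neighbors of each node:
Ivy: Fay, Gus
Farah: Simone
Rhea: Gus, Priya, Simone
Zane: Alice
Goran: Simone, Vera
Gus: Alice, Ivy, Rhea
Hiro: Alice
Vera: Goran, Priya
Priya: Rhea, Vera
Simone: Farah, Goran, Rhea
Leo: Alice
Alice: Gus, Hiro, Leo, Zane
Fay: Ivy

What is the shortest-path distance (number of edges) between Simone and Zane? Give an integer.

4

One shortest route is Simone – Rhea – Gus – Alice – Zane, which uses 4 edges, and at distance 3 from Simone we only reach {Alice, Ivy}, which does not include Zane. So d(Simone,Zane) = 4.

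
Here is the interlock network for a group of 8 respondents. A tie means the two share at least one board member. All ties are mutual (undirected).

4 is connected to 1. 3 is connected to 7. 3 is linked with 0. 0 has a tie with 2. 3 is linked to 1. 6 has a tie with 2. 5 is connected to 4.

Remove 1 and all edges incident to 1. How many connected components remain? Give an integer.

2

Without 1, the remaining ties split the others into: {0, 2, 3, 6, 7}; {4, 5}.
That's 2 separate components.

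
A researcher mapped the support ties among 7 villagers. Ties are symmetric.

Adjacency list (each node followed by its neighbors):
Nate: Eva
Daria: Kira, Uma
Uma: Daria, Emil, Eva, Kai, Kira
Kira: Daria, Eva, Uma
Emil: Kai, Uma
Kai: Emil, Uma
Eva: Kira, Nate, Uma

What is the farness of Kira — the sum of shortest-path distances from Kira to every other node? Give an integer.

9

Distances from Kira: Daria:1, Emil:2, Eva:1, Kai:2, Nate:2, Uma:1.
Sum = 1 + 2 + 1 + 2 + 2 + 1 = 9.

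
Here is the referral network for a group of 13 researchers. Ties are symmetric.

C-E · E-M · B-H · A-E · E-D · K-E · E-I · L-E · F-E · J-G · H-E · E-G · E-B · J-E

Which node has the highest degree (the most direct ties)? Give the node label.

E

Degrees — A:1, B:2, C:1, D:1, E:12, F:1, G:2, H:2, I:1, J:2, K:1, L:1, M:1.
The maximum is 12, attained only by E.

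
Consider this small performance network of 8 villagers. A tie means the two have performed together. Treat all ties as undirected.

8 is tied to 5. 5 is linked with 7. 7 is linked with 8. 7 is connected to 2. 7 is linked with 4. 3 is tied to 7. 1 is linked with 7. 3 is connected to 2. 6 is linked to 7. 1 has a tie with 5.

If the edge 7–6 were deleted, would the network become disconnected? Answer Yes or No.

Yes

Without the 7–6 edge there is no alternate route between 7 and 6, so the network disconnects. It is a bridge.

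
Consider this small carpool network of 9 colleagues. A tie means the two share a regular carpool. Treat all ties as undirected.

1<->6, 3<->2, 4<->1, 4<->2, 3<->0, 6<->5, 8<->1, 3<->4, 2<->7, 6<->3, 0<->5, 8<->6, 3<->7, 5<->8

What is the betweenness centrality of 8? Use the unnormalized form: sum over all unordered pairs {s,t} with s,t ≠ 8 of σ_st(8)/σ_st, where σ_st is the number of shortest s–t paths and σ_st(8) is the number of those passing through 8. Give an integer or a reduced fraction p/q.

1

Pairs whose geodesics pass through 8 — 4–5: 1/4; 0–1: 1/4; 1–5: 1/2.
All other pairs contribute 0.
Summing the contributions gives betweenness(8) = 1.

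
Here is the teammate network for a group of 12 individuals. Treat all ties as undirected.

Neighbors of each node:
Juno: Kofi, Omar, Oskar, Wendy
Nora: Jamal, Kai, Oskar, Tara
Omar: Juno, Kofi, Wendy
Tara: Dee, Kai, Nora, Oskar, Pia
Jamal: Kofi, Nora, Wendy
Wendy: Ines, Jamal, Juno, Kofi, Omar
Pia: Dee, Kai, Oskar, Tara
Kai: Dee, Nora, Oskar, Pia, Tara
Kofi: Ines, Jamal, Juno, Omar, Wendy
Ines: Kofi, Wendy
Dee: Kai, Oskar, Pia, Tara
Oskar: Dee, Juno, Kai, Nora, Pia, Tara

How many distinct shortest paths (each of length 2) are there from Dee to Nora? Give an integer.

The shortest distance is 2. The length-2 paths are: Dee–Kai–Nora; Dee–Oskar–Nora; Dee–Tara–Nora.
That gives 3 distinct shortest paths.

3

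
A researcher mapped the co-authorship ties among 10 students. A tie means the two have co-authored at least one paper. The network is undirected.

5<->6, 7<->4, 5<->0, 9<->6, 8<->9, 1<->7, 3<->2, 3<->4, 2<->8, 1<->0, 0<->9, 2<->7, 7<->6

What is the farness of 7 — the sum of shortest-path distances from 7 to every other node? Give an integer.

14

Distances from 7: 0:2, 1:1, 2:1, 3:2, 4:1, 5:2, 6:1, 8:2, 9:2.
Sum = 2 + 1 + 1 + 2 + 1 + 2 + 1 + 2 + 2 = 14.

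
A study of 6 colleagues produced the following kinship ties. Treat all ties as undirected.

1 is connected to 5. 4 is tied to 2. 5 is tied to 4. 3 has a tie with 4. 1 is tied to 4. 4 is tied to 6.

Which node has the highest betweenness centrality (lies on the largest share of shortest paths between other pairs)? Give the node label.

4

Unnormalized betweenness of each node: 1:0, 2:0, 3:0, 4:9, 5:0, 6:0.
4 has the largest value, 9, making it the main broker — the node through which the most shortest paths run.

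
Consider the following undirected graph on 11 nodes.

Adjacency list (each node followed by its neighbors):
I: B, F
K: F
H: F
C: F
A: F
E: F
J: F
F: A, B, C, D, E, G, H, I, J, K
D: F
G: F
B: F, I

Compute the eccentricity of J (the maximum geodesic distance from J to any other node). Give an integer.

Distances from J: A:2, B:2, C:2, D:2, E:2, F:1, G:2, H:2, I:2, K:2.
The largest is 2 (to A, D, K, B, C, E, I, G, and H), so the eccentricity of J is 2.

2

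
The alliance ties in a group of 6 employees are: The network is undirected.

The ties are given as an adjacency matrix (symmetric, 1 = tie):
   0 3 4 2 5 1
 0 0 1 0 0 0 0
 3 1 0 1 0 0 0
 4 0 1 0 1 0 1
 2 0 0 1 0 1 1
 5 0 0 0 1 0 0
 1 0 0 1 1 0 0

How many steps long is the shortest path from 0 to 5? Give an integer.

One shortest route is 0 – 3 – 4 – 2 – 5, which uses 4 edges, and at distance 3 from 0 we only reach {1, 2}, which does not include 5. So d(0,5) = 4.

4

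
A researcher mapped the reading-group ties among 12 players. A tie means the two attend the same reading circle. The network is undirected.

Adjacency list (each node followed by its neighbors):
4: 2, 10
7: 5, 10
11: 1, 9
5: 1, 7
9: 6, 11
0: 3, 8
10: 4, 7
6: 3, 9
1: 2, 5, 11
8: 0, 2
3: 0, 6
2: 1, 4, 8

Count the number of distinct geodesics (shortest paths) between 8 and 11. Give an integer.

The shortest distance is 3, and the only length-3 path is 8–2–1–11. So there is exactly 1 shortest path.

1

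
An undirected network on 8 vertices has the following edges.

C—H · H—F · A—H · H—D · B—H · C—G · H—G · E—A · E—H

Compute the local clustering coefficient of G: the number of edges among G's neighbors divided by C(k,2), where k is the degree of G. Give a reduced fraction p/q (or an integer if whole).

1

G's neighbors: C and H (k = 2).
Possible neighbor pairs: C(2,2) = 1. Edges among them: C–H → e = 1.
Clustering(G) = 1/1.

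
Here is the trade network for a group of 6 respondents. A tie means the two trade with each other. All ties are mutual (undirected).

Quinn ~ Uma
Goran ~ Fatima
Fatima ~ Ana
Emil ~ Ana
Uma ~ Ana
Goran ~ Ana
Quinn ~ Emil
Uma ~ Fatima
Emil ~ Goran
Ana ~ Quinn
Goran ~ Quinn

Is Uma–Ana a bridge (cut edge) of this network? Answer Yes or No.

Even without that edge, Uma still reaches Ana via Uma – Quinn – Ana, so the network stays connected. Not a bridge.

No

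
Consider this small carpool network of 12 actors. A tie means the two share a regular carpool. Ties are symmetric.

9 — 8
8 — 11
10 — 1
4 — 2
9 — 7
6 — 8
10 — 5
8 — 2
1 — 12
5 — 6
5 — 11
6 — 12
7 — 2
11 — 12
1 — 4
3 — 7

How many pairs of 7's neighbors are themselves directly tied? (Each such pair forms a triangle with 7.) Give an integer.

0

7's neighbors are 2, 3, and 9, but none of them are tied to each other, so no triangle contains 7.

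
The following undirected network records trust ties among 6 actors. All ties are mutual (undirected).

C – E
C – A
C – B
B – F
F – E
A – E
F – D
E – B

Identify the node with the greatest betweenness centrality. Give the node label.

F

Unnormalized betweenness of each node: A:0, B:1, C:1/2, D:0, E:7/2, F:4.
F has the largest value, 4, making it the main broker — the node through which the most shortest paths run.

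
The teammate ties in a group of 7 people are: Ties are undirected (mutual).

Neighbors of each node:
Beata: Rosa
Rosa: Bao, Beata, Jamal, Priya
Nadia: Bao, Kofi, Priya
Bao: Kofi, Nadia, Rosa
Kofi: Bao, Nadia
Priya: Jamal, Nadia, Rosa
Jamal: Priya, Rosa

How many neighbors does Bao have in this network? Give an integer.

Bao is directly tied to Kofi, Nadia, and Rosa. That is 3 neighbors, so the degree of Bao is 3.

3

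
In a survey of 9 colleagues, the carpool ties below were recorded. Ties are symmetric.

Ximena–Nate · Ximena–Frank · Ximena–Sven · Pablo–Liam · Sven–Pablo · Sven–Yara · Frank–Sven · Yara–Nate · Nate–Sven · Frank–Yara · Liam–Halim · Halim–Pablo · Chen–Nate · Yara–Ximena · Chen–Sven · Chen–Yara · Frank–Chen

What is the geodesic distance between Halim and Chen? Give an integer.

One shortest route is Halim – Pablo – Sven – Chen, which uses 3 edges, and at distance 2 from Halim we only reach {Sven}, which does not include Chen. So d(Halim,Chen) = 3.

3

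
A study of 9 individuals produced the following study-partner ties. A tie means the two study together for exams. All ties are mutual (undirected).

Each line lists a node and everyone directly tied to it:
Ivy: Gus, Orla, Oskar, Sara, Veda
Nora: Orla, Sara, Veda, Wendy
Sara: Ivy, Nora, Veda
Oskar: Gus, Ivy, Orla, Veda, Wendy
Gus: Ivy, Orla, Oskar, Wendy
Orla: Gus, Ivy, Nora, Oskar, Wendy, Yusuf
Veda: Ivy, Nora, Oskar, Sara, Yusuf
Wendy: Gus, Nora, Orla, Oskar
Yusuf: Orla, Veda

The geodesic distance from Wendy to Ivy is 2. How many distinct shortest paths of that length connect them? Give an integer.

3

The shortest distance is 2. The length-2 paths are: Wendy–Oskar–Ivy; Wendy–Gus–Ivy; Wendy–Orla–Ivy.
That gives 3 distinct shortest paths.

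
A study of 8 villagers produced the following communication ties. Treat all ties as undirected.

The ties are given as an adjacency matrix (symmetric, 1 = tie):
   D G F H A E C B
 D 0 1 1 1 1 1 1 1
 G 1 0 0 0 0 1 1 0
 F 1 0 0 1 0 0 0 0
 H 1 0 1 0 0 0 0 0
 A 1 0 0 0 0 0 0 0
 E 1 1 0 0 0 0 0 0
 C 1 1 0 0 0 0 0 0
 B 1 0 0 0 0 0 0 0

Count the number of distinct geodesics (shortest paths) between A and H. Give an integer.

The shortest distance is 2, and the only length-2 path is A–D–H. So there is exactly 1 shortest path.

1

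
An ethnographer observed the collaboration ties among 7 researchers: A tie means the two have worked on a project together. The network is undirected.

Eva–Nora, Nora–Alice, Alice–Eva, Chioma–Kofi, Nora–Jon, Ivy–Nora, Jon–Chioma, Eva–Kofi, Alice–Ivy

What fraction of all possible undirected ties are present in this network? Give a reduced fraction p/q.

3/7

There are 9 edges and 7 nodes, so the maximum possible is C(7,2) = 21.
Density = 9/21 = 3/7.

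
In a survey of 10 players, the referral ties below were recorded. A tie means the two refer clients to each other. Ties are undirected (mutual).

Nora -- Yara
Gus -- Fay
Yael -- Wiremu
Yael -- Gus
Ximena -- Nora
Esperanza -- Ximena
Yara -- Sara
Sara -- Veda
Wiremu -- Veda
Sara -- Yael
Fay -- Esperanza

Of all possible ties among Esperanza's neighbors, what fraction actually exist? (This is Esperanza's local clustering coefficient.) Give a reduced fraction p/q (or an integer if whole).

0

Esperanza's neighbors: Fay and Ximena (k = 2).
Possible neighbor pairs: C(2,2) = 1. Edges among them: none → e = 0.
Clustering(Esperanza) = 0/1.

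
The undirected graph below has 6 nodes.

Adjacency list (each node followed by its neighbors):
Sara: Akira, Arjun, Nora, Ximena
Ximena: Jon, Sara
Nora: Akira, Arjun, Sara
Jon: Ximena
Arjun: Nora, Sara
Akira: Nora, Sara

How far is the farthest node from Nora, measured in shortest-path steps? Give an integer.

3

Distances from Nora: Akira:1, Arjun:1, Jon:3, Sara:1, Ximena:2.
The largest is 3 (to Jon), so the eccentricity of Nora is 3.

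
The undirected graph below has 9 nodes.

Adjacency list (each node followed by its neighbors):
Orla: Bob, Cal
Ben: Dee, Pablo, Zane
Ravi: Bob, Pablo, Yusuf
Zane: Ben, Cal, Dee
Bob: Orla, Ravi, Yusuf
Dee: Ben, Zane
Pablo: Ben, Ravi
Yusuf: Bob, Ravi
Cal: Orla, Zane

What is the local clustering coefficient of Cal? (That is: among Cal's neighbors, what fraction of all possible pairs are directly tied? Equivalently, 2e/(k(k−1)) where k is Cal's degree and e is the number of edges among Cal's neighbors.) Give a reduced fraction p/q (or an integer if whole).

Cal's neighbors: Orla and Zane (k = 2).
Possible neighbor pairs: C(2,2) = 1. Edges among them: none → e = 0.
Clustering(Cal) = 0/1.

0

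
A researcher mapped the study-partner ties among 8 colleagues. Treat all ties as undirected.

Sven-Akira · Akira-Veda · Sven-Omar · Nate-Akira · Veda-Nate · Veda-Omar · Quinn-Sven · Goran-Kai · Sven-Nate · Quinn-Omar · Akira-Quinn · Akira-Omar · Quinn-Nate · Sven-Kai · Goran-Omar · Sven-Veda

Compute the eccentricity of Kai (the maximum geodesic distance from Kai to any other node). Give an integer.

2

Distances from Kai: Akira:2, Goran:1, Nate:2, Omar:2, Quinn:2, Sven:1, Veda:2.
The largest is 2 (to Omar, Akira, Quinn, Nate, and Veda), so the eccentricity of Kai is 2.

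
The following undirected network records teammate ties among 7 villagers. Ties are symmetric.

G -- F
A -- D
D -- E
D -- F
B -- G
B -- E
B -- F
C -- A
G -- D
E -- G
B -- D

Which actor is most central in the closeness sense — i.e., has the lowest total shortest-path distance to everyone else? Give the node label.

Farness (sum of distances to all others) for each node — A:10, B:9, C:15, D:7, E:10, F:10, G:9.
The smallest farness is 7, for D, so D has the highest closeness.

D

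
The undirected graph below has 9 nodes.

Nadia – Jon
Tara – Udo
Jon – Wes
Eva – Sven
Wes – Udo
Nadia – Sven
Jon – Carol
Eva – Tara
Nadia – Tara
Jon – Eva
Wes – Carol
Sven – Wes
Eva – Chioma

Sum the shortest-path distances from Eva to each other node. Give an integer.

12

Distances from Eva: Carol:2, Chioma:1, Jon:1, Nadia:2, Sven:1, Tara:1, Udo:2, Wes:2.
Sum = 2 + 1 + 1 + 2 + 1 + 1 + 2 + 2 = 12.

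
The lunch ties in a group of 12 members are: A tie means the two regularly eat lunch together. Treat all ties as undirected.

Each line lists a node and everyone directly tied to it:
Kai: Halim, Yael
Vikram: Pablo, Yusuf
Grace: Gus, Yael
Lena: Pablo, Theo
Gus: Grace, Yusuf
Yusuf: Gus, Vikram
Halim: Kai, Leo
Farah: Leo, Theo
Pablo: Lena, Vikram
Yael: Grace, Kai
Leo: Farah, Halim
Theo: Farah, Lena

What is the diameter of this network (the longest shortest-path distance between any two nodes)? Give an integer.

Eccentricity of each node (its greatest distance to any other): Farah:6, Grace:6, Gus:6, Halim:6, Kai:6, Lena:6, Leo:6, Pablo:6, Theo:6, Vikram:6, Yael:6, Yusuf:6.
The maximum eccentricity is 6, realized for instance by the pair Farah–Gus via Farah – Theo – Lena – Pablo – Vikram – Yusuf – Gus. So the diameter is 6.

6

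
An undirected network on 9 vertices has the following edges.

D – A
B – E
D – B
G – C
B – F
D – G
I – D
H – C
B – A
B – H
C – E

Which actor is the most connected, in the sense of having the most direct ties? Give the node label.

Degrees — A:2, B:5, C:3, D:4, E:2, F:1, G:2, H:2, I:1.
The maximum is 5, attained only by B.

B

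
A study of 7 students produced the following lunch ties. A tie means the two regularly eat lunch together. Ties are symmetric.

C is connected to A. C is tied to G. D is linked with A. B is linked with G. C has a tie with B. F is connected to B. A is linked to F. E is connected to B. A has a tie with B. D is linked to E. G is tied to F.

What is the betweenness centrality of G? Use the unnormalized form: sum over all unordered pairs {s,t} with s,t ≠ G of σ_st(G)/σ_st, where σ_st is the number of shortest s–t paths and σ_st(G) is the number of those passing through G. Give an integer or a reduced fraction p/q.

1/3

Pairs whose geodesics pass through G — C–F: 1/3.
All other pairs contribute 0.
Summing the contributions gives betweenness(G) = 1/3.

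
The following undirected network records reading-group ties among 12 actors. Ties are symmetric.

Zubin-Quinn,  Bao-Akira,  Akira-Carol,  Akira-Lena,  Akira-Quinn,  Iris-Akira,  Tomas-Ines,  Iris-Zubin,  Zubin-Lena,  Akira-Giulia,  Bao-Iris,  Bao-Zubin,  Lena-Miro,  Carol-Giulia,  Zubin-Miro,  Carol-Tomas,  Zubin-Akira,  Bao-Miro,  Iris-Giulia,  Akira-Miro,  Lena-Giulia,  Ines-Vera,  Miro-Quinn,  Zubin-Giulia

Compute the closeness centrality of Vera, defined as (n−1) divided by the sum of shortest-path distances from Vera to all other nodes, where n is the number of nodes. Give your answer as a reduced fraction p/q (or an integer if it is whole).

1/4

Distances from Vera: Akira:4, Bao:5, Carol:3, Giulia:4, Ines:1, Iris:5, Lena:5, Miro:5, Quinn:5, Tomas:2, Zubin:5. Sum = 44.
n = 12, so closeness = 11/44 = 1/4.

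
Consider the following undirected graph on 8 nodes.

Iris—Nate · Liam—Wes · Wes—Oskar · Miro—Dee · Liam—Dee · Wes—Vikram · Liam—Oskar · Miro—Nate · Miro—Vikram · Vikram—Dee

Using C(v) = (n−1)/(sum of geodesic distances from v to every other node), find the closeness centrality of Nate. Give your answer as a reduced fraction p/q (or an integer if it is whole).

Distances from Nate: Dee:2, Iris:1, Liam:3, Miro:1, Oskar:4, Vikram:2, Wes:3. Sum = 16.
n = 8, so closeness = 7/16.

7/16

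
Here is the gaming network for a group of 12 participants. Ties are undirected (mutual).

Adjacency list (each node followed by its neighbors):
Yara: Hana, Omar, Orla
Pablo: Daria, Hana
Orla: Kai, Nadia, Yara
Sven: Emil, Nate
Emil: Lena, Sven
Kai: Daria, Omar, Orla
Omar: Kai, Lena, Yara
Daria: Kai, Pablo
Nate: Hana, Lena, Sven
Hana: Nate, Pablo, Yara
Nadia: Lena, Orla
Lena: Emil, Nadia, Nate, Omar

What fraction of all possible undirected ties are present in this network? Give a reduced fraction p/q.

8/33

There are 16 edges and 12 nodes, so the maximum possible is C(12,2) = 66.
Density = 16/66 = 8/33.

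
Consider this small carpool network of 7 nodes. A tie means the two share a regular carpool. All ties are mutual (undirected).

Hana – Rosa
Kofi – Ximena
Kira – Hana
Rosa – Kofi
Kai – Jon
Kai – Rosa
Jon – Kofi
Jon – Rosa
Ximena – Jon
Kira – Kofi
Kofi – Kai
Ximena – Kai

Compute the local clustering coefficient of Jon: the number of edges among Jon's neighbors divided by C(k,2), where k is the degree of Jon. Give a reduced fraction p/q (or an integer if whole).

5/6

Jon's neighbors: Kai, Kofi, Rosa, and Ximena (k = 4).
Possible neighbor pairs: C(4,2) = 6. Edges among them: Kai–Kofi, Kai–Rosa, Kai–Ximena, Kofi–Rosa, Kofi–Ximena → e = 5.
Clustering(Jon) = 5/6.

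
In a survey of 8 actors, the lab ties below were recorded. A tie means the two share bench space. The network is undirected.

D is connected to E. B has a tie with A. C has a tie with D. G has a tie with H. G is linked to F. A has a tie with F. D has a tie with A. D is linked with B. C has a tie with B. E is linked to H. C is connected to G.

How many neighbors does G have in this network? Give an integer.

G is directly tied to C, F, and H. That is 3 neighbors, so the degree of G is 3.

3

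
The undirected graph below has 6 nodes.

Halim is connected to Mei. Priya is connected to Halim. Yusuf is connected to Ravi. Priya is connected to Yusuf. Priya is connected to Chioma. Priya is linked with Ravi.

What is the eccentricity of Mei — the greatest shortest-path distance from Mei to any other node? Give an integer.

Distances from Mei: Chioma:3, Halim:1, Priya:2, Ravi:3, Yusuf:3.
The largest is 3 (to Yusuf, Chioma, and Ravi), so the eccentricity of Mei is 3.

3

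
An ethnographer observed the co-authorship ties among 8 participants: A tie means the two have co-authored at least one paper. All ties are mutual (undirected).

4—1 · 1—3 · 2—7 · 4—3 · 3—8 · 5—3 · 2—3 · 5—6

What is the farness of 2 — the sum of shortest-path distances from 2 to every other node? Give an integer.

13

Distances from 2: 1:2, 3:1, 4:2, 5:2, 6:3, 7:1, 8:2.
Sum = 2 + 1 + 2 + 2 + 3 + 1 + 2 = 13.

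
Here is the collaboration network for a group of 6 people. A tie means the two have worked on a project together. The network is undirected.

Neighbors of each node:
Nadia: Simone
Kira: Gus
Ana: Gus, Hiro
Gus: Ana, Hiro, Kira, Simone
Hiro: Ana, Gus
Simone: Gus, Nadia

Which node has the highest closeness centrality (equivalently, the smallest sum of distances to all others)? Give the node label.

Farness (sum of distances to all others) for each node — Ana:9, Gus:6, Hiro:9, Kira:10, Nadia:12, Simone:8.
The smallest farness is 6, for Gus, so Gus has the highest closeness.

Gus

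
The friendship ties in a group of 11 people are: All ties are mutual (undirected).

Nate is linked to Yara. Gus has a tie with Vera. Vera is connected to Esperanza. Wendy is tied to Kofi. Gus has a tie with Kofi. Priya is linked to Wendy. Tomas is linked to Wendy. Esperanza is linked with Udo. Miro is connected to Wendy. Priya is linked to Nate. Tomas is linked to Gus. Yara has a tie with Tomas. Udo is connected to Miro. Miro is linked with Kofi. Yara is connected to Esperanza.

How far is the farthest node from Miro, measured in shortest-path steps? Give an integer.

3

Distances from Miro: Esperanza:2, Gus:2, Kofi:1, Nate:3, Priya:2, Tomas:2, Udo:1, Vera:3, Wendy:1, Yara:3.
The largest is 3 (to Vera, Yara, and Nate), so the eccentricity of Miro is 3.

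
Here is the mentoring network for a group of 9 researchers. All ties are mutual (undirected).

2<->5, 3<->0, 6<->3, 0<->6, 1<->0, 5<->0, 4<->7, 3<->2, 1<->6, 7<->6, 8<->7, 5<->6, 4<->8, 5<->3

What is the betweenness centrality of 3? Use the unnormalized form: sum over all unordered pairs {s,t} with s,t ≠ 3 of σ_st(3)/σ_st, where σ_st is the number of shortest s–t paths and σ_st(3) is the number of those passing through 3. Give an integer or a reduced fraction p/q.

3

Pairs whose geodesics pass through 3 — 6–2: 1/2; 1–2: 2/4; 0–2: 1/2; 2–7: 1/2; 2–4: 1/2; 2–8: 1/2.
All other pairs contribute 0.
Summing the contributions gives betweenness(3) = 3.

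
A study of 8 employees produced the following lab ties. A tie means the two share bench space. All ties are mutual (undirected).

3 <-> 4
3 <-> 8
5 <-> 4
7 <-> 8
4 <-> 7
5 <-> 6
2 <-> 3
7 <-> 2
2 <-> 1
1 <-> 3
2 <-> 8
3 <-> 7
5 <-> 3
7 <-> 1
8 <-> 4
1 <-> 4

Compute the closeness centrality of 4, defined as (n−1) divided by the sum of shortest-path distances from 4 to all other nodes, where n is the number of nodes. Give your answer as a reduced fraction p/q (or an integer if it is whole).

Distances from 4: 1:1, 2:2, 3:1, 5:1, 6:2, 7:1, 8:1. Sum = 9.
n = 8, so closeness = 7/9.

7/9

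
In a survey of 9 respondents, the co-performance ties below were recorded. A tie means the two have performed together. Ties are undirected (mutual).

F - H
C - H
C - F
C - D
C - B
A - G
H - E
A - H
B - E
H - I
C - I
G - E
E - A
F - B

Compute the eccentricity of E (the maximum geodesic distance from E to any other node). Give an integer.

Distances from E: A:1, B:1, C:2, D:3, F:2, G:1, H:1, I:2.
The largest is 3 (to D), so the eccentricity of E is 3.

3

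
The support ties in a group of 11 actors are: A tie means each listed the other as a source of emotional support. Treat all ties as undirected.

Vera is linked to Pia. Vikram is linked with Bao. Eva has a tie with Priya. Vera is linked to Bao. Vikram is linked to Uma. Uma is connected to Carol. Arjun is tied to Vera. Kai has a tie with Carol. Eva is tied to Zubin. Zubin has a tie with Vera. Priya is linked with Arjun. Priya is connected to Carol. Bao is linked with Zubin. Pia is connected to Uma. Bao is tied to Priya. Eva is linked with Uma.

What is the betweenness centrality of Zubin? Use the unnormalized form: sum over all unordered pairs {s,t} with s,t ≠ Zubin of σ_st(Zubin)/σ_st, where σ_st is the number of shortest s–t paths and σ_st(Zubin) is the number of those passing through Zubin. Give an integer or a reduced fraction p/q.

Pairs whose geodesics pass through Zubin — Vera–Eva: 1; Bao–Eva: 1/2.
All other pairs contribute 0.
Summing the contributions gives betweenness(Zubin) = 3/2.

3/2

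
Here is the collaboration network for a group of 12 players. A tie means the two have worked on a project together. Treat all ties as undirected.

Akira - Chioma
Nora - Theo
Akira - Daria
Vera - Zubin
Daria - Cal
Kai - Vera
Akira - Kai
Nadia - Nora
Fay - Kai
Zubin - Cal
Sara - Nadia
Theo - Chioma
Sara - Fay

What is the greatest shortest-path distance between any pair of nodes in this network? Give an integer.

Eccentricity of each node (its greatest distance to any other): Akira:4, Cal:6, Chioma:4, Daria:5, Fay:4, Kai:4, Nadia:6, Nora:6, Sara:5, Theo:5, Vera:5, Zubin:6.
The maximum eccentricity is 6, realized for instance by the pair Zubin–Nora via Zubin – Cal – Daria – Akira – Chioma – Theo – Nora. So the diameter is 6.

6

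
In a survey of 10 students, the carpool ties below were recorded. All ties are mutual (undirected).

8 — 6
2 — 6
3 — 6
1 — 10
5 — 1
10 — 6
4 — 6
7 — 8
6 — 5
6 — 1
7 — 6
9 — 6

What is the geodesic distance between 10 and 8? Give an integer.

2

One shortest route is 10 – 6 – 8, which uses 2 edges, and 10 and 8 are not directly tied, so nothing shorter exists. So d(10,8) = 2.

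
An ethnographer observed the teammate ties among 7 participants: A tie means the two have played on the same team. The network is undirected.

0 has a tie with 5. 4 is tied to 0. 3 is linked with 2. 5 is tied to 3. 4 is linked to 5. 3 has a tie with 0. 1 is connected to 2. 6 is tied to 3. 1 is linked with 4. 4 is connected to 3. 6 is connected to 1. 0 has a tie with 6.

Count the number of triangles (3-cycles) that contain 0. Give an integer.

0's neighbors: 3, 4, 5, and 6.
Neighbor pairs that are themselves tied: 0–3–4; 0–3–5; 0–3–6; 0–4–5. Each forms one triangle with 0, for 4 in total.

4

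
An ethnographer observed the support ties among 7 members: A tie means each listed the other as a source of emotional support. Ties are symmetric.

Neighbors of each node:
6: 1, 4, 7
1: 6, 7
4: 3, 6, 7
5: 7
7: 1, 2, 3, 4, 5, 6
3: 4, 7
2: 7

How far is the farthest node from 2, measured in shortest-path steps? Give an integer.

2

Distances from 2: 1:2, 3:2, 4:2, 5:2, 6:2, 7:1.
The largest is 2 (to 4, 5, 3, 6, and 1), so the eccentricity of 2 is 2.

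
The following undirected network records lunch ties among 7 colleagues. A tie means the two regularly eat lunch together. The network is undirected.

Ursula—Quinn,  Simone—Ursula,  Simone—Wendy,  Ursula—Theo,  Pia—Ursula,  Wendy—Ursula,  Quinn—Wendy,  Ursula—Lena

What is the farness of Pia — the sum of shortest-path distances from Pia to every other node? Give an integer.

Distances from Pia: Lena:2, Quinn:2, Simone:2, Theo:2, Ursula:1, Wendy:2.
Sum = 2 + 2 + 2 + 2 + 1 + 2 = 11.

11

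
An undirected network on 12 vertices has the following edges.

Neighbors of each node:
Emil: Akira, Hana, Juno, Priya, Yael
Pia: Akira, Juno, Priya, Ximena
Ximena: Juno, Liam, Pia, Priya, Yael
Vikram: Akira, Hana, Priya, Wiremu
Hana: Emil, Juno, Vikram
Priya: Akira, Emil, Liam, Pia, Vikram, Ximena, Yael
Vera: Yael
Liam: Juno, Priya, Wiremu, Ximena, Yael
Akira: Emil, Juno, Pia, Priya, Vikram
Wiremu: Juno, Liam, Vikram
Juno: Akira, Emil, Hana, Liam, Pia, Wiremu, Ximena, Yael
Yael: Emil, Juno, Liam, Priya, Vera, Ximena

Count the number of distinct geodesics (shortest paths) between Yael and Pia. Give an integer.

The shortest distance is 2. The length-2 paths are: Yael–Juno–Pia; Yael–Ximena–Pia; Yael–Priya–Pia.
That gives 3 distinct shortest paths.

3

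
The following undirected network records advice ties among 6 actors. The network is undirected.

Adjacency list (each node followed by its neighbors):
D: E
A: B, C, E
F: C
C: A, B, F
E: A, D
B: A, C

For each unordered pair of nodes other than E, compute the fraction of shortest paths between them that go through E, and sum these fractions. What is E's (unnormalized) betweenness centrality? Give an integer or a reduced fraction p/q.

Pairs whose geodesics pass through E — A–D: 1; B–D: 1; F–D: 1; D–C: 1.
All other pairs contribute 0.
Summing the contributions gives betweenness(E) = 4.

4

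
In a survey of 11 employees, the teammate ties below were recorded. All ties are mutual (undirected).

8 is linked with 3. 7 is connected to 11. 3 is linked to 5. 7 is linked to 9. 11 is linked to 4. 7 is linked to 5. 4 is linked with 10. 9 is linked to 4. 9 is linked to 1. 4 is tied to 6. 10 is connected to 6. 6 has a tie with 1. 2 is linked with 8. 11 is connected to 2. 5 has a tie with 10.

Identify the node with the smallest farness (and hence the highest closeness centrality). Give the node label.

Farness (sum of distances to all others) for each node — 1:27, 2:24, 3:24, 4:18, 5:19, 6:22, 7:19, 8:28, 9:21, 10:19, 11:19.
The smallest farness is 18, for 4, so 4 has the highest closeness.

4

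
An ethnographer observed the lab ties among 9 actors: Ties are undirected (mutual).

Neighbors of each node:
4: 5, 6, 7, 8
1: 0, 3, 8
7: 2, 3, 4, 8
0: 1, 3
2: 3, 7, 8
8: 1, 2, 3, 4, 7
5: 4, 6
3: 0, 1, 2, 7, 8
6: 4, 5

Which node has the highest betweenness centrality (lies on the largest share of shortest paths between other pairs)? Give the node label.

4

Unnormalized betweenness of each node: 0:0, 1:3/2, 2:0, 3:11/2, 4:12, 5:0, 6:0, 7:4, 8:9.
4 has the largest value, 12, making it the main broker — the node through which the most shortest paths run.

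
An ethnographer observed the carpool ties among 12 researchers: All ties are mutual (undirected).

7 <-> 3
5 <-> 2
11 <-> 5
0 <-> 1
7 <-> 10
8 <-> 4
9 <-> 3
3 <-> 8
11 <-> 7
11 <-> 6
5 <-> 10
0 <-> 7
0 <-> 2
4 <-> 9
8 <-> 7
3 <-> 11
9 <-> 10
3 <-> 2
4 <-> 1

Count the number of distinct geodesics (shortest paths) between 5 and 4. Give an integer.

1

The shortest distance is 3, and the only length-3 path is 5–10–9–4. So there is exactly 1 shortest path.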